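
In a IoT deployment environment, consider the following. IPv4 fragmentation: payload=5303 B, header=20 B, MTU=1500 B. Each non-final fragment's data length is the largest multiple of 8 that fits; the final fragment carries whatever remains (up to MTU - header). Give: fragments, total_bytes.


Max data per non-final fragment = floor((MTU - header)/8)*8 = floor((1500 - 20)/8)*8 = floor(1480/8)*8 = 1480 B
Final fragment needs no 8-byte alignment: it can carry up to MTU - header = 1480 B
Non-final fragments needed = ceil((payload - 1480) / 1480) = ceil(3823/1480) = ceil(2.5831) = 3
Number of fragments = 3 + 1 = 4
Fragment sizes (data): 3 * 1480 B + 863 B (last, 863 <= 1480 OK)
Total bytes sent = payload + n_frags * header = 5303 + 4*20 = 5303 + 80 = 5383 B

4, 5383


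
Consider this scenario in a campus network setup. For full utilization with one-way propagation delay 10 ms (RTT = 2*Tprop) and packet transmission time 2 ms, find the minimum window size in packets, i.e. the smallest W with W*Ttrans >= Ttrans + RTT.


Given: Ttrans = 2 ms, RTT = 20 ms (= 2 * Tprop, Tprop = 10 ms)
Time until first ACK returns = Ttrans + RTT = 2 + 20 = 22 ms
Need W * Ttrans >= Ttrans + RTT  ->  W >= (Ttrans + RTT) / Ttrans
(Ttrans + RTT) / Ttrans = 22 / 2 = 11
W_min = ceil(11) = 11

11


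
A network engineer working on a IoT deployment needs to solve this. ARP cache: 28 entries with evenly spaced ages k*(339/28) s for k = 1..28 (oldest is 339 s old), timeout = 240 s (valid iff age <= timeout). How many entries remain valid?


Ages are k * 339/28 s for k = 1..28 (spacing = 12.1071 s).
Entry k is valid iff k * 339/28 <= 240 iff k <= 28 * 240 / 339 = 19.8230
n_valid = floor(19.8230) = 19
(n_stale = 28 - 19 = 9)

19


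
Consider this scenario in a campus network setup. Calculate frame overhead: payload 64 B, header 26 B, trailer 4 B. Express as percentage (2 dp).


Given: payload = 64 B, header = 26 B, trailer = 4 B
Overhead bytes = header + trailer = 26 + 4 = 30
Total frame = payload + overhead = 64 + 30 = 94
Overhead % = 30 / 94 * 100 = 31.9149% -> 31.91% (2 dp)

31.91


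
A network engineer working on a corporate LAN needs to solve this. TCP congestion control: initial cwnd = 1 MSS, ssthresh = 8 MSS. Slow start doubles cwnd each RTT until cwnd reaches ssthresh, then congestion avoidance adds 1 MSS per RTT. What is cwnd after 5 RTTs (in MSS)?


RTT 0: cwnd = 1 MSS (initial)
RTT 1: cwnd = 2 MSS (slow start, doubled)
RTT 2: cwnd = 4 MSS (slow start, doubled)
RTT 3: cwnd = 8 MSS (slow start, doubled)
RTT 4: cwnd = 9 MSS (congestion avoidance, +1)
RTT 5: cwnd = 10 MSS (congestion avoidance, +1)

10


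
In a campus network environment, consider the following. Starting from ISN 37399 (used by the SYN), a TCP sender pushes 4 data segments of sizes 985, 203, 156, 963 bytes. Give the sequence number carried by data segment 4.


The SYN occupies sequence number ISN = 37399, so the first data byte is ISN + 1 = 37400.
SEQ of data segment i = (ISN + 1) + sum of payload sizes of segments 1..i-1.
Segment 1: SEQ = 37400, payload = 985 bytes
Segment 2: SEQ = 38385, payload = 203 bytes
Segment 3: SEQ = 38588, payload = 156 bytes
Segment 4: SEQ = 38744, payload = 963 bytes
SEQ of segment 4 = 37400 + 985 + 203 + 156 = 38744

38744


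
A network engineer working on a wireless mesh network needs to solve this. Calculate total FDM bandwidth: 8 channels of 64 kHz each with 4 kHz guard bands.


Given: 8 channels, 64 kHz each, guard = 4 kHz
Channel bandwidth = 8 * 64 = 512 kHz
Guard bands = 7 gaps * 4 kHz = 28 kHz
Total = 512 + 28 = 540 kHz

540


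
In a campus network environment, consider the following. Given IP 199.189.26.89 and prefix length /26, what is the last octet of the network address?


Given: IP = 199.189.26.89, prefix = /26
Subnet mask = 255.255.255.192
Last octet of IP: 89
Last octet of mask: 192
Network last octet = 89 AND 192 = 64

64


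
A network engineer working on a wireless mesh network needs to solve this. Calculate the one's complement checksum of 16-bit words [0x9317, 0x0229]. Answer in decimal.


Given words: [0x9317, 0x0229]
Step 1: Sum all words
Raw sum = 37655 + 553 = 38208
One's complement = ~38208 & 0xFFFF = 27327

27327


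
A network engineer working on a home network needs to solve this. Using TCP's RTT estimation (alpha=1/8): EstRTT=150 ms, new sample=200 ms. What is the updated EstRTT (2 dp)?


Given: EstRTT = 150 ms, SampleRTT = 200 ms, alpha = 1/8
New EstRTT = (1 - alpha) * EstRTT + alpha * SampleRTT
(7/8) * 150 = 131.25
(1/8) * 200 = 25
New EstRTT = 131.25 + 25 = 156.25 ms -> 156.25 ms (2 dp)

156.25


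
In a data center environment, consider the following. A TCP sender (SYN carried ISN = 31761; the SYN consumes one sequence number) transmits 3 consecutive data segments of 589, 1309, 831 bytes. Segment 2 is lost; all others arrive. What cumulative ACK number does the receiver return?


SYN uses sequence number 31761; first data byte = ISN + 1 = 31762.
Segment 1: SEQ = 31762, len = 589 B, covers [31762, 32350]
Segment 2: SEQ = 32351, len = 1309 B, covers [32351, 33659] [LOST]
Segment 3: SEQ = 33660, len = 831 B, covers [33660, 34490]
In-order data received: bytes [31762, 32350] (segments 1..1).
Segment 2 missing -> gap begins at byte 32351; later segments buffered out of order.
Cumulative ACK = next expected in-order byte = 31762 + 589 = 32351

32351


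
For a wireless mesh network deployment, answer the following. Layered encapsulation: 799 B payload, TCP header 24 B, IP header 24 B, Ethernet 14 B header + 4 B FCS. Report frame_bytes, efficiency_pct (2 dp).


TCP segment = 799 + 24 = 823 B
IP packet = 823 + 24 = 847 B
Ethernet frame = 847 + 14 + 4 = 865 B
Efficiency = app / frame = 799 / 865 = 0.923699 = 92.3699% -> 92.37% (2 dp)

865, 92.37


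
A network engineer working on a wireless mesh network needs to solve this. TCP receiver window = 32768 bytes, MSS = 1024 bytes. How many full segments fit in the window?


Given: RWND = 32768 bytes, MSS = 1024 bytes
Full segments = floor(RWND / MSS)
Full segments = floor(32768 / 1024)
Full segments = floor(32.0) = 32

32


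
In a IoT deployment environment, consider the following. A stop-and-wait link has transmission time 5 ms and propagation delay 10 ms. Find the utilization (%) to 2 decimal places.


Given: Ttrans = 5 ms, Tprop = 10 ms
RTT = 2 * Tprop = 2 * 10 = 20 ms
U = Ttrans / (Ttrans + RTT)
U = 5 / (5 + 20)
U = 5 / 25 = 0.2
U% = 20.00%

20.00


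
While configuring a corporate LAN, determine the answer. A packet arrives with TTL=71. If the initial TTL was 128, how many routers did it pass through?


Given: initial TTL = 128, received TTL = 71
Hops = initial TTL - received TTL
Hops = 128 - 71 = 57

57


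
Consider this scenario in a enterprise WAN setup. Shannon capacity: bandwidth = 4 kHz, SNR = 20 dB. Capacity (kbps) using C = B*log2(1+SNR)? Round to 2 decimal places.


Given: B = 4 kHz, SNR = 20 dB
SNR linear = 10^(20/10) = 100
1 + SNR = 101
log2(101) = 6.6582114828
C = 4 * 1000 * 6.6582114828 = 26632.8459 bps
C = 26.632846 kbps -> 26.63 kbps (2 dp)

26.63


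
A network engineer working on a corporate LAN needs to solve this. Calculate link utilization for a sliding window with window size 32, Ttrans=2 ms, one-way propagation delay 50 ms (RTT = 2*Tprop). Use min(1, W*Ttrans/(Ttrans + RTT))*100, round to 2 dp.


Given: W = 32, Ttrans = 2 ms, RTT = 100 ms (= 2 * Tprop, Tprop = 50 ms)
Cycle time = Ttrans + RTT = 2 + 100 = 102 ms (first packet sent until its ACK returns)
W * Ttrans = 32 * 2 = 64 ms of sending per cycle
W * Ttrans / (Ttrans + RTT) = 64 / 102 = 0.627451
U = min(1, 0.627451) = 0.627451
U% = 62.75%

62.75


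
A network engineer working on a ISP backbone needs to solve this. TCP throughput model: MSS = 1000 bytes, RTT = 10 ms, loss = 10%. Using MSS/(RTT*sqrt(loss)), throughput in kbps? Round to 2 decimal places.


Given: MSS = 1000 bytes, RTT = 10 ms, loss = 10%
RTT in seconds = 10 / 1000 = 0.01
Loss rate = 10% = 0.1
sqrt(loss) = sqrt(0.1) = 0.316227766017
Throughput (bytes/s) = 1000 / (0.01 * 0.316227766017) = 316227.7660
Throughput (kbps) = 316227.7660 * 8 / 1000 = 2529.822128 -> 2529.82 kbps (2 dp)

2529.82


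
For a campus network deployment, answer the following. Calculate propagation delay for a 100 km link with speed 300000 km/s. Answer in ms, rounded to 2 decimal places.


Given: distance = 100 km, speed = 300000 km/s
Delay = distance / speed = 100 / 300000 seconds
Delay in ms = 100 * 1000 / 300000
Delay = 0.3333 ms
Rounded to 2 dp = 0.33 ms

0.33


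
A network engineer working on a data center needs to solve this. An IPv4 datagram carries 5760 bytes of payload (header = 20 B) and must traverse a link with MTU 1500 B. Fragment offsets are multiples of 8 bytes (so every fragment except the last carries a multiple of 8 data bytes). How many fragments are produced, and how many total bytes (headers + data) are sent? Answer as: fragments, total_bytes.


Max data per non-final fragment = floor((MTU - header)/8)*8 = floor((1500 - 20)/8)*8 = floor(1480/8)*8 = 1480 B
Final fragment needs no 8-byte alignment: it can carry up to MTU - header = 1480 B
Non-final fragments needed = ceil((payload - 1480) / 1480) = ceil(4280/1480) = ceil(2.8919) = 3
Number of fragments = 3 + 1 = 4
Fragment sizes (data): 3 * 1480 B + 1320 B (last, 1320 <= 1480 OK)
Total bytes sent = payload + n_frags * header = 5760 + 4*20 = 5760 + 80 = 5840 B

4, 5840


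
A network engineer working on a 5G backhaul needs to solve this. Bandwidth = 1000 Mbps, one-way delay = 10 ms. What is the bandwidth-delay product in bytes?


Given: bandwidth = 1000 Mbps, delay = 10 ms
BDP in bits = 1000 * 10^6 * 10 / 1000
BDP in bits = 10000000
BDP in bytes = 10000000 / 8 = 1250000

1250000


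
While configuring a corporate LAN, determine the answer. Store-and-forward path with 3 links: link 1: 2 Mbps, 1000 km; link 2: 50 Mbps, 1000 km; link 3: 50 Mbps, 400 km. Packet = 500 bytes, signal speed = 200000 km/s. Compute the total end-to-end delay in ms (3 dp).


Packet = 500 bytes = 4000 bits. Store-and-forward: sum (t_trans + t_prop) per link.
Link 1: t_trans = 4000/(2*10^6) s = 2.0000 ms; t_prop = 1000/200000 s = 5.0000 ms; subtotal = 7.0000 ms
Link 2: t_trans = 4000/(50*10^6) s = 0.0800 ms; t_prop = 1000/200000 s = 5.0000 ms; subtotal = 5.0800 ms
Link 3: t_trans = 4000/(50*10^6) s = 0.0800 ms; t_prop = 400/200000 s = 2.0000 ms; subtotal = 2.0800 ms
End-to-end = 7.0000 + 5.0800 + 2.0800 = 14.1600 ms -> 14.160 ms (3 dp)

14.160


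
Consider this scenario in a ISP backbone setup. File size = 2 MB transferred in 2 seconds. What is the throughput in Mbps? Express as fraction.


Given: file = 2 MB, time = 2 s
File in Mb = 2 * 8 = 16 Mb
Throughput = 16 / 2 Mbps
Throughput = 8 Mbps

8


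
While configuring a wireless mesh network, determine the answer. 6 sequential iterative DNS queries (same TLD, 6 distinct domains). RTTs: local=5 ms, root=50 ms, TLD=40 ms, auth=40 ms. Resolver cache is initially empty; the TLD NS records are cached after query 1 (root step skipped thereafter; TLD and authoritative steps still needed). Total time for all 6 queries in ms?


Lookup 1 (cold cache): local + root + TLD + auth = 5 + 50 + 40 + 40 = 135 ms
Lookups 2..6 (TLD NS cached -> skip root; new domain -> still ask TLD and auth): local + TLD + auth = 5 + 40 + 40 = 85 ms each
Remaining 5 lookups: 5 * 85 = 425 ms
Total = 135 + 425 = 560 ms

560


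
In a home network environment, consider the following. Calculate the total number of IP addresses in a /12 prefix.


Given: CIDR prefix /12
Host bits = 32 - 12 = 20
Total addresses = 2^20 = 1048576

1048576


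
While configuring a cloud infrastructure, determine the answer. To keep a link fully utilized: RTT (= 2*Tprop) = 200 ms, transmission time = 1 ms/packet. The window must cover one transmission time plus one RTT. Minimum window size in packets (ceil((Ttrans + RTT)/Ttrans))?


Given: Ttrans = 1 ms, RTT = 200 ms (= 2 * Tprop, Tprop = 100 ms)
Time until first ACK returns = Ttrans + RTT = 1 + 200 = 201 ms
Need W * Ttrans >= Ttrans + RTT  ->  W >= (Ttrans + RTT) / Ttrans
(Ttrans + RTT) / Ttrans = 201 / 1 = 201
W_min = ceil(201) = 201

201


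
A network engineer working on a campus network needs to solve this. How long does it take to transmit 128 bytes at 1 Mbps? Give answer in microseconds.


Given: packet = 128 bytes, bandwidth = 1 Mbps
Packet in bits = 128 * 8 = 1024 bits
Bandwidth = 1 * 10^6 = 1000000 bps
Time = 1024 / 1000000 seconds
Time in us = 1024 * 10^6 / 1000000 = 1024

1024


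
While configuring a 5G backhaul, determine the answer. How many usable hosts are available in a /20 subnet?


Given: subnet mask /20
Host bits = 32 - 20 = 12
Total addresses = 2^12 = 4096
Usable hosts = 4096 - 2 (network + broadcast) = 4094

4094


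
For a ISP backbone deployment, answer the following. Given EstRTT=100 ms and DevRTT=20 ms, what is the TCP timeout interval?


Given: EstRTT = 100 ms, DevRTT = 20 ms
Timeout = EstRTT + 4 * DevRTT
4 * DevRTT = 4 * 20 = 80
Timeout = 100 + 80 = 180 ms

180


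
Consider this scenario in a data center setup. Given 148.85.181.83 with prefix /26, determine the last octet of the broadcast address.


Given: IP = 148.85.181.83, prefix = /26
Host bits = 32 - 26 = 6
Network last octet = 83 AND mask = 64
Host part size = 2^6 - 1 = 63
Broadcast last octet = 64 OR 63 = 127

127


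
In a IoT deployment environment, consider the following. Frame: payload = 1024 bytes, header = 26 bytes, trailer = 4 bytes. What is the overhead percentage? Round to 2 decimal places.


Given: payload = 1024 B, header = 26 B, trailer = 4 B
Overhead bytes = header + trailer = 26 + 4 = 30
Total frame = payload + overhead = 1024 + 30 = 1054
Overhead % = 30 / 1054 * 100 = 2.8463% -> 2.85% (2 dp)

2.85


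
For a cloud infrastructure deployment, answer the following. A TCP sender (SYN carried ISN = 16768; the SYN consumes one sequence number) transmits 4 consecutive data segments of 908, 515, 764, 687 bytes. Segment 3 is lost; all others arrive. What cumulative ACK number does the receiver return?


SYN uses sequence number 16768; first data byte = ISN + 1 = 16769.
Segment 1: SEQ = 16769, len = 908 B, covers [16769, 17676]
Segment 2: SEQ = 17677, len = 515 B, covers [17677, 18191]
Segment 3: SEQ = 18192, len = 764 B, covers [18192, 18955] [LOST]
Segment 4: SEQ = 18956, len = 687 B, covers [18956, 19642]
In-order data received: bytes [16769, 18191] (segments 1..2).
Segment 3 missing -> gap begins at byte 18192; later segments buffered out of order.
Cumulative ACK = next expected in-order byte = 16769 + 908 + 515 = 18192

18192


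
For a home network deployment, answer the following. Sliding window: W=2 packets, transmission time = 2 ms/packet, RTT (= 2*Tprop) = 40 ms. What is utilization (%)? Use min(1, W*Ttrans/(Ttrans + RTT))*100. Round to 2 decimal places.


Given: W = 2, Ttrans = 2 ms, RTT = 40 ms (= 2 * Tprop, Tprop = 20 ms)
Cycle time = Ttrans + RTT = 2 + 40 = 42 ms (first packet sent until its ACK returns)
W * Ttrans = 2 * 2 = 4 ms of sending per cycle
W * Ttrans / (Ttrans + RTT) = 4 / 42 = 0.095238
U = min(1, 0.095238) = 0.095238
U% = 9.52%

9.52


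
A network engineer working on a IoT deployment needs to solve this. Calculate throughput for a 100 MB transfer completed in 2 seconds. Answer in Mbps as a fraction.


Given: file = 100 MB, time = 2 s
File in Mb = 100 * 8 = 800 Mb
Throughput = 800 / 2 Mbps
Throughput = 400 Mbps

400


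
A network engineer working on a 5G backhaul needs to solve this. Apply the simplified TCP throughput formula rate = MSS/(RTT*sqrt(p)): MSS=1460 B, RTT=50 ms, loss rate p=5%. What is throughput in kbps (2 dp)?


Given: MSS = 1460 bytes, RTT = 50 ms, loss = 5%
RTT in seconds = 50 / 1000 = 0.05
Loss rate = 5% = 0.05
sqrt(loss) = sqrt(0.05) = 0.223606797750
Throughput (bytes/s) = 1460 / (0.05 * 0.223606797750) = 130586.3699
Throughput (kbps) = 130586.3699 * 8 / 1000 = 1044.690959 -> 1044.69 kbps (2 dp)

1044.69


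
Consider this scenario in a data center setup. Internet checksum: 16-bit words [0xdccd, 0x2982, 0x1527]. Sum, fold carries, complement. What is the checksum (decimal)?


Given words: [0xdccd, 0x2982, 0x1527]
Step 1: Sum all words
Raw sum = 56525 + 10626 + 5415 = 72566
Step 2: Fold carry: (7030 + 1) = 7031
One's complement = ~7031 & 0xFFFF = 58504

58504


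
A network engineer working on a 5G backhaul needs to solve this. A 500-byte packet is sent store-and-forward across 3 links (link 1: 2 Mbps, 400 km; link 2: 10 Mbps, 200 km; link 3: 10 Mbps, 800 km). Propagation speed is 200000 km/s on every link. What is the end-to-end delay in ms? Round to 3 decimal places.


Packet = 500 bytes = 4000 bits. Store-and-forward: sum (t_trans + t_prop) per link.
Link 1: t_trans = 4000/(2*10^6) s = 2.0000 ms; t_prop = 400/200000 s = 2.0000 ms; subtotal = 4.0000 ms
Link 2: t_trans = 4000/(10*10^6) s = 0.4000 ms; t_prop = 200/200000 s = 1.0000 ms; subtotal = 1.4000 ms
Link 3: t_trans = 4000/(10*10^6) s = 0.4000 ms; t_prop = 800/200000 s = 4.0000 ms; subtotal = 4.4000 ms
End-to-end = 4.0000 + 1.4000 + 4.4000 = 9.8000 ms -> 9.800 ms (3 dp)

9.800


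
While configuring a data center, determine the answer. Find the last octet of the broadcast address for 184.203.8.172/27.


Given: IP = 184.203.8.172, prefix = /27
Host bits = 32 - 27 = 5
Network last octet = 172 AND mask = 160
Host part size = 2^5 - 1 = 31
Broadcast last octet = 160 OR 31 = 191

191


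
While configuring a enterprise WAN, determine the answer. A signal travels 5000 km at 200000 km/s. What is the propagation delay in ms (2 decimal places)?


Given: distance = 5000 km, speed = 200000 km/s
Delay = distance / speed = 5000 / 200000 seconds
Delay in ms = 5000 * 1000 / 200000
Delay = 25.0000 ms
Rounded to 2 dp = 25.00 ms

25.00


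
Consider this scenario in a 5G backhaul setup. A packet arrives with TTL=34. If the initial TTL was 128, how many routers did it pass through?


Given: initial TTL = 128, received TTL = 34
Hops = initial TTL - received TTL
Hops = 128 - 34 = 94

94


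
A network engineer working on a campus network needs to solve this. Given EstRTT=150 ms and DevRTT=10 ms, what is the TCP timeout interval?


Given: EstRTT = 150 ms, DevRTT = 10 ms
Timeout = EstRTT + 4 * DevRTT
4 * DevRTT = 4 * 10 = 40
Timeout = 150 + 40 = 190 ms

190


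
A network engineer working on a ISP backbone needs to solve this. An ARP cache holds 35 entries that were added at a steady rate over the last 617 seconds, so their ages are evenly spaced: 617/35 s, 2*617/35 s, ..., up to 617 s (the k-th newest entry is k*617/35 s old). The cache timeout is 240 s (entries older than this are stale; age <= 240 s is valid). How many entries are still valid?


Ages are k * 617/35 s for k = 1..35 (spacing = 17.6286 s).
Entry k is valid iff k * 617/35 <= 240 iff k <= 35 * 240 / 617 = 13.6143
n_valid = floor(13.6143) = 13
(n_stale = 35 - 13 = 22)

13


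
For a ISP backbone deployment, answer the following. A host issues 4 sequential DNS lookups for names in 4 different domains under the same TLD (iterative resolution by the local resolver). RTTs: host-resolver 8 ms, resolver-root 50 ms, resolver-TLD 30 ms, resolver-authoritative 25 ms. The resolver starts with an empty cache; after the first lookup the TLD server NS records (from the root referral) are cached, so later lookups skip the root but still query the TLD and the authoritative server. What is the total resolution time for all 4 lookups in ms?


Lookup 1 (cold cache): local + root + TLD + auth = 8 + 50 + 30 + 25 = 113 ms
Lookups 2..4 (TLD NS cached -> skip root; new domain -> still ask TLD and auth): local + TLD + auth = 8 + 30 + 25 = 63 ms each
Remaining 3 lookups: 3 * 63 = 189 ms
Total = 113 + 189 = 302 ms

302


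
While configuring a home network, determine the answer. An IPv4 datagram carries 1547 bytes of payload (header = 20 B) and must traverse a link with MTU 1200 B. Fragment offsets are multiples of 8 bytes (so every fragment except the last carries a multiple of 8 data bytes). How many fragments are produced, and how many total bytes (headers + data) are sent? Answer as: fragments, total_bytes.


Max data per non-final fragment = floor((MTU - header)/8)*8 = floor((1200 - 20)/8)*8 = floor(1180/8)*8 = 1176 B
Final fragment needs no 8-byte alignment: it can carry up to MTU - header = 1180 B
Non-final fragments needed = ceil((payload - 1180) / 1176) = ceil(367/1176) = ceil(0.3121) = 1
Number of fragments = 1 + 1 = 2
Fragment sizes (data): 1 * 1176 B + 371 B (last, 371 <= 1180 OK)
Total bytes sent = payload + n_frags * header = 1547 + 2*20 = 1547 + 40 = 1587 B

2, 1587


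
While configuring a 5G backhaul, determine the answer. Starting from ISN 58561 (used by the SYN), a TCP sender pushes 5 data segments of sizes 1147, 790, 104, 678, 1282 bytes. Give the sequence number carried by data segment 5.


The SYN occupies sequence number ISN = 58561, so the first data byte is ISN + 1 = 58562.
SEQ of data segment i = (ISN + 1) + sum of payload sizes of segments 1..i-1.
Segment 1: SEQ = 58562, payload = 1147 bytes
Segment 2: SEQ = 59709, payload = 790 bytes
Segment 3: SEQ = 60499, payload = 104 bytes
Segment 4: SEQ = 60603, payload = 678 bytes
Segment 5: SEQ = 61281, payload = 1282 bytes
SEQ of segment 5 = 58562 + 1147 + 790 + 104 + 678 = 61281

61281


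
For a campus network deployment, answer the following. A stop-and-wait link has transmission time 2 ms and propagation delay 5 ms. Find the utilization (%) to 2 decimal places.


Given: Ttrans = 2 ms, Tprop = 5 ms
RTT = 2 * Tprop = 2 * 5 = 10 ms
U = Ttrans / (Ttrans + RTT)
U = 2 / (2 + 10)
U = 2 / 12 = 0.166667
U% = 16.67%

16.67


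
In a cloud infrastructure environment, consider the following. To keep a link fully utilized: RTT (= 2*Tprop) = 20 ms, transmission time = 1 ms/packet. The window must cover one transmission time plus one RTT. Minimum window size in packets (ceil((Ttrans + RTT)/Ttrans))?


Given: Ttrans = 1 ms, RTT = 20 ms (= 2 * Tprop, Tprop = 10 ms)
Time until first ACK returns = Ttrans + RTT = 1 + 20 = 21 ms
Need W * Ttrans >= Ttrans + RTT  ->  W >= (Ttrans + RTT) / Ttrans
(Ttrans + RTT) / Ttrans = 21 / 1 = 21
W_min = ceil(21) = 21

21


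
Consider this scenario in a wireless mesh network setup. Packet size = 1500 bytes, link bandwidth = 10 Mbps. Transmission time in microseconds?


Given: packet = 1500 bytes, bandwidth = 10 Mbps
Packet in bits = 1500 * 8 = 12000 bits
Bandwidth = 10 * 10^6 = 10000000 bps
Time = 12000 / 10000000 seconds
Time in us = 12000 * 10^6 / 10000000 = 1200

1200


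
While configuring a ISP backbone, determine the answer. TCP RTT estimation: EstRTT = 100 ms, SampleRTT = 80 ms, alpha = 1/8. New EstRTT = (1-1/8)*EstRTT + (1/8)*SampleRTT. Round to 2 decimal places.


Given: EstRTT = 100 ms, SampleRTT = 80 ms, alpha = 1/8
New EstRTT = (1 - alpha) * EstRTT + alpha * SampleRTT
(7/8) * 100 = 87.5
(1/8) * 80 = 10
New EstRTT = 87.5 + 10 = 97.5 ms -> 97.50 ms (2 dp)

97.50


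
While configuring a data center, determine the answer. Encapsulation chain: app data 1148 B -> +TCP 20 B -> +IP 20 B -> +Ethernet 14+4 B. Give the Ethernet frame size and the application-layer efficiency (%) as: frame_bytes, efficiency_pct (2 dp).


TCP segment = 1148 + 20 = 1168 B
IP packet = 1168 + 20 = 1188 B
Ethernet frame = 1188 + 14 + 4 = 1206 B
Efficiency = app / frame = 1148 / 1206 = 0.951907 = 95.1907% -> 95.19% (2 dp)

1206, 95.19


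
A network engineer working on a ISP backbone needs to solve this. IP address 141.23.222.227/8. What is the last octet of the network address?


Given: IP = 141.23.222.227, prefix = /8
Subnet mask = 255.0.0.0
Last octet of IP: 227
Last octet of mask: 0
Network last octet = 227 AND 0 = 0

0


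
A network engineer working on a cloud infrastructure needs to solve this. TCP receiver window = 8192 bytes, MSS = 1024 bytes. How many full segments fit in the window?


Given: RWND = 8192 bytes, MSS = 1024 bytes
Full segments = floor(RWND / MSS)
Full segments = floor(8192 / 1024)
Full segments = floor(8.0) = 8

8


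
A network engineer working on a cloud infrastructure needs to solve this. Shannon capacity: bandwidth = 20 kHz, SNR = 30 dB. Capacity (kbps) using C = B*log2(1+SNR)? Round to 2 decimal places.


Given: B = 20 kHz, SNR = 30 dB
SNR linear = 10^(30/10) = 1000
1 + SNR = 1001
log2(1001) = 9.9672262588
C = 20 * 1000 * 9.9672262588 = 199344.5252 bps
C = 199.344525 kbps -> 199.34 kbps (2 dp)

199.34


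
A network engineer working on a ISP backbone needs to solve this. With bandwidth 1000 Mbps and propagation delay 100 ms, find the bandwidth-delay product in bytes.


Given: bandwidth = 1000 Mbps, delay = 100 ms
BDP in bits = 1000 * 10^6 * 100 / 1000
BDP in bits = 100000000
BDP in bytes = 100000000 / 8 = 12500000

12500000


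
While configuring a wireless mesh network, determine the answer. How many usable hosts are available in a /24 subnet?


Given: subnet mask /24
Host bits = 32 - 24 = 8
Total addresses = 2^8 = 256
Usable hosts = 256 - 2 (network + broadcast) = 254

254


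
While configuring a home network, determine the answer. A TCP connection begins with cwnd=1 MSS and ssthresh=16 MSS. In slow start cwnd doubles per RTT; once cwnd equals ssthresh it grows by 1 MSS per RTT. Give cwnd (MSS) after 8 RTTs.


RTT 0: cwnd = 1 MSS (initial)
RTT 1: cwnd = 2 MSS (slow start, doubled)
RTT 2: cwnd = 4 MSS (slow start, doubled)
RTT 3: cwnd = 8 MSS (slow start, doubled)
RTT 4: cwnd = 16 MSS (slow start, doubled)
RTT 5: cwnd = 17 MSS (congestion avoidance, +1)
RTT 6: cwnd = 18 MSS (congestion avoidance, +1)
RTT 7: cwnd = 19 MSS (congestion avoidance, +1)
RTT 8: cwnd = 20 MSS (congestion avoidance, +1)

20


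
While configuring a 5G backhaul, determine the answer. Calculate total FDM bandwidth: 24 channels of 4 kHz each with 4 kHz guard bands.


Given: 24 channels, 4 kHz each, guard = 4 kHz
Channel bandwidth = 24 * 4 = 96 kHz
Guard bands = 23 gaps * 4 kHz = 92 kHz
Total = 96 + 92 = 188 kHz

188


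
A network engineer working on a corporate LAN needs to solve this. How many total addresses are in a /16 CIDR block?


Given: CIDR prefix /16
Host bits = 32 - 16 = 16
Total addresses = 2^16 = 65536

65536


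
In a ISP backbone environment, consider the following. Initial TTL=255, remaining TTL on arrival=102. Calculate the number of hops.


Given: initial TTL = 255, received TTL = 102
Hops = initial TTL - received TTL
Hops = 255 - 102 = 153

153


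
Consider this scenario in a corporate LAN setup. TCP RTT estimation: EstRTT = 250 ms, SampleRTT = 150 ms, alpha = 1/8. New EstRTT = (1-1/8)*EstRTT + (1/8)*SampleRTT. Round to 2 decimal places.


Given: EstRTT = 250 ms, SampleRTT = 150 ms, alpha = 1/8
New EstRTT = (1 - alpha) * EstRTT + alpha * SampleRTT
(7/8) * 250 = 218.75
(1/8) * 150 = 18.75
New EstRTT = 218.75 + 18.75 = 237.5 ms -> 237.50 ms (2 dp)

237.50


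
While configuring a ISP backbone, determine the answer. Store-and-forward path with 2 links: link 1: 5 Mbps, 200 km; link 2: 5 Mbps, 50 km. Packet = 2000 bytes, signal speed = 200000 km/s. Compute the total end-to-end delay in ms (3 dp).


Packet = 2000 bytes = 16000 bits. Store-and-forward: sum (t_trans + t_prop) per link.
Link 1: t_trans = 16000/(5*10^6) s = 3.2000 ms; t_prop = 200/200000 s = 1.0000 ms; subtotal = 4.2000 ms
Link 2: t_trans = 16000/(5*10^6) s = 3.2000 ms; t_prop = 50/200000 s = 0.2500 ms; subtotal = 3.4500 ms
End-to-end = 4.2000 + 3.4500 = 7.6500 ms -> 7.650 ms (3 dp)

7.650


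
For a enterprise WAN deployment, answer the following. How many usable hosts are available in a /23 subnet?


Given: subnet mask /23
Host bits = 32 - 23 = 9
Total addresses = 2^9 = 512
Usable hosts = 512 - 2 (network + broadcast) = 510

510


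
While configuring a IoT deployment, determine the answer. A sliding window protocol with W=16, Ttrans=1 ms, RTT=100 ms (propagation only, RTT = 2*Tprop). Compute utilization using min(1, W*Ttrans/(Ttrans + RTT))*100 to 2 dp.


Given: W = 16, Ttrans = 1 ms, RTT = 100 ms (= 2 * Tprop, Tprop = 50 ms)
Cycle time = Ttrans + RTT = 1 + 100 = 101 ms (first packet sent until its ACK returns)
W * Ttrans = 16 * 1 = 16 ms of sending per cycle
W * Ttrans / (Ttrans + RTT) = 16 / 101 = 0.158416
U = min(1, 0.158416) = 0.158416
U% = 15.84%

15.84


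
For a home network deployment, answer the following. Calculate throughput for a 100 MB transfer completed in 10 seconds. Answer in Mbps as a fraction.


Given: file = 100 MB, time = 10 s
File in Mb = 100 * 8 = 800 Mb
Throughput = 800 / 10 Mbps
Throughput = 80 Mbps

80


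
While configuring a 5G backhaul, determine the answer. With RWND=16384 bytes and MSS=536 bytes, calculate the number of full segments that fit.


Given: RWND = 16384 bytes, MSS = 536 bytes
Full segments = floor(RWND / MSS)
Full segments = floor(16384 / 536)
Full segments = floor(30.5672) = 30

30


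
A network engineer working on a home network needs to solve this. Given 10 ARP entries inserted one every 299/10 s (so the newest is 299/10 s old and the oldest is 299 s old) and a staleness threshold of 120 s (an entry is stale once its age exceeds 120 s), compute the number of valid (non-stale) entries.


Ages are k * 299/10 s for k = 1..10 (spacing = 29.9000 s).
Entry k is valid iff k * 299/10 <= 120 iff k <= 10 * 120 / 299 = 4.0134
n_valid = floor(4.0134) = 4
(n_stale = 10 - 4 = 6)

4


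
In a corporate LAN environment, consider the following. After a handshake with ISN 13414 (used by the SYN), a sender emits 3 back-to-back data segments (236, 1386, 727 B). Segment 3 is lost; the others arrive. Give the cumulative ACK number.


SYN uses sequence number 13414; first data byte = ISN + 1 = 13415.
Segment 1: SEQ = 13415, len = 236 B, covers [13415, 13650]
Segment 2: SEQ = 13651, len = 1386 B, covers [13651, 15036]
Segment 3: SEQ = 15037, len = 727 B, covers [15037, 15763] [LOST]
In-order data received: bytes [13415, 15036] (segments 1..2).
Segment 3 missing -> gap begins at byte 15037.
Cumulative ACK = next expected in-order byte = 13415 + 236 + 1386 = 15037

15037


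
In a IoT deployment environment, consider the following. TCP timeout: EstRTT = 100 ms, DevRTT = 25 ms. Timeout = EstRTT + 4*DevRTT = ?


Given: EstRTT = 100 ms, DevRTT = 25 ms
Timeout = EstRTT + 4 * DevRTT
4 * DevRTT = 4 * 25 = 100
Timeout = 100 + 100 = 200 ms

200


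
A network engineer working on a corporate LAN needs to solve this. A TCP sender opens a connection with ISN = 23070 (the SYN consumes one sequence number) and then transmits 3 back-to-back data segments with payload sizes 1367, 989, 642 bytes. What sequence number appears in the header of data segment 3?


The SYN occupies sequence number ISN = 23070, so the first data byte is ISN + 1 = 23071.
SEQ of data segment i = (ISN + 1) + sum of payload sizes of segments 1..i-1.
Segment 1: SEQ = 23071, payload = 1367 bytes
Segment 2: SEQ = 24438, payload = 989 bytes
Segment 3: SEQ = 25427, payload = 642 bytes
SEQ of segment 3 = 23071 + 1367 + 989 = 25427

25427


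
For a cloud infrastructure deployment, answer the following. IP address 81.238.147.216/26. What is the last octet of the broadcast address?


Given: IP = 81.238.147.216, prefix = /26
Host bits = 32 - 26 = 6
Network last octet = 216 AND mask = 192
Host part size = 2^6 - 1 = 63
Broadcast last octet = 192 OR 63 = 255

255


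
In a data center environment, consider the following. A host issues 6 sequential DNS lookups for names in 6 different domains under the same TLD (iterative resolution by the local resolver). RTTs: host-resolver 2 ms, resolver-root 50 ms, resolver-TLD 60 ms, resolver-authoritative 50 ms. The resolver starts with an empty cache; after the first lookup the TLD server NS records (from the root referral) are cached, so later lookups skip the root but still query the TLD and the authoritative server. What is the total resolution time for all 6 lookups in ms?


Lookup 1 (cold cache): local + root + TLD + auth = 2 + 50 + 60 + 50 = 162 ms
Lookups 2..6 (TLD NS cached -> skip root; new domain -> still ask TLD and auth): local + TLD + auth = 2 + 60 + 50 = 112 ms each
Remaining 5 lookups: 5 * 112 = 560 ms
Total = 162 + 560 = 722 ms

722


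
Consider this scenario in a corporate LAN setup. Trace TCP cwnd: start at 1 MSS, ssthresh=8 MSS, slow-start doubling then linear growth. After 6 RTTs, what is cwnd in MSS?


RTT 0: cwnd = 1 MSS (initial)
RTT 1: cwnd = 2 MSS (slow start, doubled)
RTT 2: cwnd = 4 MSS (slow start, doubled)
RTT 3: cwnd = 8 MSS (slow start, doubled)
RTT 4: cwnd = 9 MSS (congestion avoidance, +1)
RTT 5: cwnd = 10 MSS (congestion avoidance, +1)
RTT 6: cwnd = 11 MSS (congestion avoidance, +1)

11


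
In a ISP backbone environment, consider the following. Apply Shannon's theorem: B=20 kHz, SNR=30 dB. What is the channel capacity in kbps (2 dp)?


Given: B = 20 kHz, SNR = 30 dB
SNR linear = 10^(30/10) = 1000
1 + SNR = 1001
log2(1001) = 9.9672262588
C = 20 * 1000 * 9.9672262588 = 199344.5252 bps
C = 199.344525 kbps -> 199.34 kbps (2 dp)

199.34


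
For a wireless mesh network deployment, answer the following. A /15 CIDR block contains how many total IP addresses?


Given: CIDR prefix /15
Host bits = 32 - 15 = 17
Total addresses = 2^17 = 131072

131072


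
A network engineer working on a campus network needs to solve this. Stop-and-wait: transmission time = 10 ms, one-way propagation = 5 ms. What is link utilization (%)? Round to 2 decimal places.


Given: Ttrans = 10 ms, Tprop = 5 ms
RTT = 2 * Tprop = 2 * 5 = 10 ms
U = Ttrans / (Ttrans + RTT)
U = 10 / (10 + 10)
U = 10 / 20 = 0.5
U% = 50.00%

50.00


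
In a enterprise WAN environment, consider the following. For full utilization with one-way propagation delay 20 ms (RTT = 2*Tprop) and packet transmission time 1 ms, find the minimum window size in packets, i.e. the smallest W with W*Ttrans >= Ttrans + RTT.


Given: Ttrans = 1 ms, RTT = 40 ms (= 2 * Tprop, Tprop = 20 ms)
Time until first ACK returns = Ttrans + RTT = 1 + 40 = 41 ms
Need W * Ttrans >= Ttrans + RTT  ->  W >= (Ttrans + RTT) / Ttrans
(Ttrans + RTT) / Ttrans = 41 / 1 = 41
W_min = ceil(41) = 41

41


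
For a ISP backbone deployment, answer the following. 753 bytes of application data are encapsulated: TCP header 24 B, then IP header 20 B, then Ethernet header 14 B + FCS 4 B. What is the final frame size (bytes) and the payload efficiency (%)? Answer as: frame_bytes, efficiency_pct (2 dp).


TCP segment = 753 + 24 = 777 B
IP packet = 777 + 20 = 797 B
Ethernet frame = 797 + 14 + 4 = 815 B
Efficiency = app / frame = 753 / 815 = 0.923926 = 92.3926% -> 92.39% (2 dp)

815, 92.39


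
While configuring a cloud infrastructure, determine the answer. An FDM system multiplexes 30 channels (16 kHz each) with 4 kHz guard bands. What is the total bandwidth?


Given: 30 channels, 16 kHz each, guard = 4 kHz
Channel bandwidth = 30 * 16 = 480 kHz
Guard bands = 29 gaps * 4 kHz = 116 kHz
Total = 480 + 116 = 596 kHz

596


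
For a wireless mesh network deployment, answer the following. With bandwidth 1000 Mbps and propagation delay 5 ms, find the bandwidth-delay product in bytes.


Given: bandwidth = 1000 Mbps, delay = 5 ms
BDP in bits = 1000 * 10^6 * 5 / 1000
BDP in bits = 5000000
BDP in bytes = 5000000 / 8 = 625000

625000


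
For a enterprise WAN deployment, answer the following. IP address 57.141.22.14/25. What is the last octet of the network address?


Given: IP = 57.141.22.14, prefix = /25
Subnet mask = 255.255.255.128
Last octet of IP: 14
Last octet of mask: 128
Network last octet = 14 AND 128 = 0

0


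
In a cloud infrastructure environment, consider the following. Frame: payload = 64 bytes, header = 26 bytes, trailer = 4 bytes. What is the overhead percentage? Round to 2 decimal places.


Given: payload = 64 B, header = 26 B, trailer = 4 B
Overhead bytes = header + trailer = 26 + 4 = 30
Total frame = payload + overhead = 64 + 30 = 94
Overhead % = 30 / 94 * 100 = 31.9149% -> 31.91% (2 dp)

31.91


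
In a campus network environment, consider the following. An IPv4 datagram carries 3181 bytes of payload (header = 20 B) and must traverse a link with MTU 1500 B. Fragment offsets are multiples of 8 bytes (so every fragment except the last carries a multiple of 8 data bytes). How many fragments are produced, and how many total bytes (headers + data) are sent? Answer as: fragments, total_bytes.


Max data per non-final fragment = floor((MTU - header)/8)*8 = floor((1500 - 20)/8)*8 = floor(1480/8)*8 = 1480 B
Final fragment needs no 8-byte alignment: it can carry up to MTU - header = 1480 B
Non-final fragments needed = ceil((payload - 1480) / 1480) = ceil(1701/1480) = ceil(1.1493) = 2
Number of fragments = 2 + 1 = 3
Fragment sizes (data): 2 * 1480 B + 221 B (last, 221 <= 1480 OK)
Total bytes sent = payload + n_frags * header = 3181 + 3*20 = 3181 + 60 = 3241 B

3, 3241


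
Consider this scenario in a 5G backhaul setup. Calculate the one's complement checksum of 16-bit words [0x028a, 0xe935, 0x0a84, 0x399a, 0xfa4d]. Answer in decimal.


Given words: [0x028a, 0xe935, 0x0a84, 0x399a, 0xfa4d]
Step 1: Sum all words
Raw sum = 650 + 59701 + 2692 + 14746 + 64077 = 141866
Step 2: Fold carry: (10794 + 2) = 10796
One's complement = ~10796 & 0xFFFF = 54739

54739


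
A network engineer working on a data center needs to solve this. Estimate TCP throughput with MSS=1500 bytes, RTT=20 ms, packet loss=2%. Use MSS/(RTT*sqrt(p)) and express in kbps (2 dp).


Given: MSS = 1500 bytes, RTT = 20 ms, loss = 2%
RTT in seconds = 20 / 1000 = 0.02
Loss rate = 2% = 0.02
sqrt(loss) = sqrt(0.02) = 0.141421356237
Throughput (bytes/s) = 1500 / (0.02 * 0.141421356237) = 530330.0859
Throughput (kbps) = 530330.0859 * 8 / 1000 = 4242.640687 -> 4242.64 kbps (2 dp)

4242.64


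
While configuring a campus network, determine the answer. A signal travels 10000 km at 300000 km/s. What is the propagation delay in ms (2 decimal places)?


Given: distance = 10000 km, speed = 300000 km/s
Delay = distance / speed = 10000 / 300000 seconds
Delay in ms = 10000 * 1000 / 300000
Delay = 33.3333 ms
Rounded to 2 dp = 33.33 ms

33.33


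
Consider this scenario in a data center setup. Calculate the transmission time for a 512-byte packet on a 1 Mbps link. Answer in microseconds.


Given: packet = 512 bytes, bandwidth = 1 Mbps
Packet in bits = 512 * 8 = 4096 bits
Bandwidth = 1 * 10^6 = 1000000 bps
Time = 4096 / 1000000 seconds
Time in us = 4096 * 10^6 / 1000000 = 4096

4096


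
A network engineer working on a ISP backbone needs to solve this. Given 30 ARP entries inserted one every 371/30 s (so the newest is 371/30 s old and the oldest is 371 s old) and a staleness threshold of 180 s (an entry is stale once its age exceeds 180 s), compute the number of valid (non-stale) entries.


Ages are k * 371/30 s for k = 1..30 (spacing = 12.3667 s).
Entry k is valid iff k * 371/30 <= 180 iff k <= 30 * 180 / 371 = 14.5553
n_valid = floor(14.5553) = 14
(n_stale = 30 - 14 = 16)

14


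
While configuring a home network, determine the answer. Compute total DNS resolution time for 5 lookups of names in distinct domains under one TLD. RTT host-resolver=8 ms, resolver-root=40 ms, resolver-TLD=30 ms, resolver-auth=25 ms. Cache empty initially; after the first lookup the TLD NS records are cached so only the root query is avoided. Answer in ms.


Lookup 1 (cold cache): local + root + TLD + auth = 8 + 40 + 30 + 25 = 103 ms
Lookups 2..5 (TLD NS cached -> skip root; new domain -> still ask TLD and auth): local + TLD + auth = 8 + 30 + 25 = 63 ms each
Remaining 4 lookups: 4 * 63 = 252 ms
Total = 103 + 252 = 355 ms

355


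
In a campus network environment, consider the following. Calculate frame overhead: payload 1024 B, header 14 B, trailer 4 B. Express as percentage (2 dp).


Given: payload = 1024 B, header = 14 B, trailer = 4 B
Overhead bytes = header + trailer = 14 + 4 = 18
Total frame = payload + overhead = 1024 + 18 = 1042
Overhead % = 18 / 1042 * 100 = 1.7274% -> 1.73% (2 dp)

1.73


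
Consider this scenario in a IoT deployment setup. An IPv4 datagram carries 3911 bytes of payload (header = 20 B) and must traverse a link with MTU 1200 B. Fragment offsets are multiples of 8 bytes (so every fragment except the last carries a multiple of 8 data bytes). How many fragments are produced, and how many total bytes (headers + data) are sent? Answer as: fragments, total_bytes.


Max data per non-final fragment = floor((MTU - header)/8)*8 = floor((1200 - 20)/8)*8 = floor(1180/8)*8 = 1176 B
Final fragment needs no 8-byte alignment: it can carry up to MTU - header = 1180 B
Non-final fragments needed = ceil((payload - 1180) / 1176) = ceil(2731/1176) = ceil(2.3223) = 3
Number of fragments = 3 + 1 = 4
Fragment sizes (data): 3 * 1176 B + 383 B (last, 383 <= 1180 OK)
Total bytes sent = payload + n_frags * header = 3911 + 4*20 = 3911 + 80 = 3991 B

4, 3991
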